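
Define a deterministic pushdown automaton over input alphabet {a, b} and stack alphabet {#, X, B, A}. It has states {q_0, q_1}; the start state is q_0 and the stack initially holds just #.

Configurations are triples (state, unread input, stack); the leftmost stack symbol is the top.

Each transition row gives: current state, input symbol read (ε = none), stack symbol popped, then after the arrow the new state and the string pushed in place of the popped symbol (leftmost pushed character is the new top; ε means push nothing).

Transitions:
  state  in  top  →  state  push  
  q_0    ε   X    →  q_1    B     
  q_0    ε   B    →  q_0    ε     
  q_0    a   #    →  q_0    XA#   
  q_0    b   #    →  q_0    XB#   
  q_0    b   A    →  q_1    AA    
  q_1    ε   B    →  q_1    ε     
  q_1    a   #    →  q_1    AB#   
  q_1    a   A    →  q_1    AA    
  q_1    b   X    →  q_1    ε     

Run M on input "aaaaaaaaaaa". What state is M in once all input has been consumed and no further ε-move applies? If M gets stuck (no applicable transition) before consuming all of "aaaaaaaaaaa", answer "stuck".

(q_0, aaaaaaaaaaa, #)
  read a, top #: go to q_0, push XA# → (q_0, aaaaaaaaaa, XA#)
  ε-move, top X: go to q_1, push B → (q_1, aaaaaaaaaa, BA#)
  ε-move, top B: go to q_1, push ε → (q_1, aaaaaaaaaa, A#)
  read a, top A: go to q_1, push AA → (q_1, aaaaaaaaa, AA#)
  read a, top A: go to q_1, push AA → (q_1, aaaaaaaa, AAA#)
  read a, top A: go to q_1, push AA → (q_1, aaaaaaa, AAAA#)
  read a, top A: go to q_1, push AA → (q_1, aaaaaa, AAAAA#)
  read a, top A: go to q_1, push AA → (q_1, aaaaa, AAAAAA#)
  read a, top A: go to q_1, push AA → (q_1, aaaa, AAAAAAA#)
  read a, top A: go to q_1, push AA → (q_1, aaa, AAAAAAAA#)
  read a, top A: go to q_1, push AA → (q_1, aa, AAAAAAAAA#)
  read a, top A: go to q_1, push AA → (q_1, a, AAAAAAAAAA#)
  read a, top A: go to q_1, push AA → (q_1, ε, AAAAAAAAAAA#)
All input consumed; M is in state q_1.

q_1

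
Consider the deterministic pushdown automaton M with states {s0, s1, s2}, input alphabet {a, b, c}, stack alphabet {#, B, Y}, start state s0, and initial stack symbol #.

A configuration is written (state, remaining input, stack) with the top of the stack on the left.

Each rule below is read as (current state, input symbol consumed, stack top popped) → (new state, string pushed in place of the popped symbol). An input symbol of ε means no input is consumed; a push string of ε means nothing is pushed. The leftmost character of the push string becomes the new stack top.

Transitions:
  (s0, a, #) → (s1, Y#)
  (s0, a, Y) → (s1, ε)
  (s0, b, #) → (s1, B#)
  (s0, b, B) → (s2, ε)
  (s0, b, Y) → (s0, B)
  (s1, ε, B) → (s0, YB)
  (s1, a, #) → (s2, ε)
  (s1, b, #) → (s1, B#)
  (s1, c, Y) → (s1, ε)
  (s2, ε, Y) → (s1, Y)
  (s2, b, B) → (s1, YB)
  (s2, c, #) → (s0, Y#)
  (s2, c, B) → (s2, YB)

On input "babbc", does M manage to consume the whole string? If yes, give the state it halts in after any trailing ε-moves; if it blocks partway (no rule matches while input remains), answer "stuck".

(s0, babbc, #)
  read b, top #: go to s1, push B# → (s1, abbc, B#)
  ε-move, top B: go to s0, push YB → (s0, abbc, YB#)
  read a, top Y: go to s1, push ε → (s1, bbc, B#)
  ε-move, top B: go to s0, push YB → (s0, bbc, YB#)
  read b, top Y: go to s0, push B → (s0, bc, BB#)
  read b, top B: go to s2, push ε → (s2, c, B#)
  read c, top B: go to s2, push YB → (s2, ε, YB#)
  ε-move, top Y: go to s1, push Y → (s1, ε, YB#)
All input consumed; M is in state s1.

s1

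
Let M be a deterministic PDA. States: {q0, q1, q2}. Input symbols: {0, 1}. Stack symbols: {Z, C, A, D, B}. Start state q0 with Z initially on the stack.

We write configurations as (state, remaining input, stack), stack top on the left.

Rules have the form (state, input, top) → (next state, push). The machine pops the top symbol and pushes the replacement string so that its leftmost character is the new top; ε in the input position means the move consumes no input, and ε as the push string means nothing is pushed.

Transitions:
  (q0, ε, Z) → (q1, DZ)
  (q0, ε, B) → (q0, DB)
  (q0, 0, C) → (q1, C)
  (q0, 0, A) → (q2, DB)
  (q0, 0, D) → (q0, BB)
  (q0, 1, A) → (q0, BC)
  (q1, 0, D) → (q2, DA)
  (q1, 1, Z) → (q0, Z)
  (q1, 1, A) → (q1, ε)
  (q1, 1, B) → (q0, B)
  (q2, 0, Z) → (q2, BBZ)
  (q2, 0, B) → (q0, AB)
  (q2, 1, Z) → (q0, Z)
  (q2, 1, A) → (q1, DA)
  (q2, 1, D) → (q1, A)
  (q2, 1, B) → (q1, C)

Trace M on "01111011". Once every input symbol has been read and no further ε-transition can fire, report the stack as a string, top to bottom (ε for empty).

(q0, 01111011, Z)
  ε-move, top Z: go to q1, push DZ → (q1, 01111011, DZ)
  read 0, top D: go to q2, push DA → (q2, 1111011, DAZ)
  read 1, top D: go to q1, push A → (q1, 111011, AAZ)
  read 1, top A: go to q1, push ε → (q1, 11011, AZ)
  read 1, top A: go to q1, push ε → (q1, 1011, Z)
  read 1, top Z: go to q0, push Z → (q0, 011, Z)
  ε-move, top Z: go to q1, push DZ → (q1, 011, DZ)
  read 0, top D: go to q2, push DA → (q2, 11, DAZ)
  read 1, top D: go to q1, push A → (q1, 1, AAZ)
  read 1, top A: go to q1, push ε → (q1, ε, AZ)
All input consumed in state q1 with stack AZ.

AZ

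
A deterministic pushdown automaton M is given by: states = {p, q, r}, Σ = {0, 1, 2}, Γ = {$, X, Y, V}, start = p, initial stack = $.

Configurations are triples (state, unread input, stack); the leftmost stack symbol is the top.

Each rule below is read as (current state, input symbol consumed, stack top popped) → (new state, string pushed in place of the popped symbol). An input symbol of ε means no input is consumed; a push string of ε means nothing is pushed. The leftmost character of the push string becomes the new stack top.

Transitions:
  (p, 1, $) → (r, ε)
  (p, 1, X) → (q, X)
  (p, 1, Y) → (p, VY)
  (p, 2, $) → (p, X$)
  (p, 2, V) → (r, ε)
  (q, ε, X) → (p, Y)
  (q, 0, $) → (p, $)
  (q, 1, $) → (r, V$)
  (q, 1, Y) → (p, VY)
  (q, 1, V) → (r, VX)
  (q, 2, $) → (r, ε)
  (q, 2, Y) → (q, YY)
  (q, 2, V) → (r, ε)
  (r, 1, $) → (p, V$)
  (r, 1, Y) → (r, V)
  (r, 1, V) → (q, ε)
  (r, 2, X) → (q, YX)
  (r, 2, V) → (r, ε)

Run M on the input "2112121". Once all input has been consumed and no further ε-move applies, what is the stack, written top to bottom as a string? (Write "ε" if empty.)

V$

(p, 2112121, $)
  read 2, top $: go to p, push X$ → (p, 112121, X$)
  read 1, top X: go to q, push X → (q, 12121, X$)
  ε-move, top X: go to p, push Y → (p, 12121, Y$)
  read 1, top Y: go to p, push VY → (p, 2121, VY$)
  read 2, top V: go to r, push ε → (r, 121, Y$)
  read 1, top Y: go to r, push V → (r, 21, V$)
  read 2, top V: go to r, push ε → (r, 1, $)
  read 1, top $: go to p, push V$ → (p, ε, V$)
All input consumed in state p with stack V$.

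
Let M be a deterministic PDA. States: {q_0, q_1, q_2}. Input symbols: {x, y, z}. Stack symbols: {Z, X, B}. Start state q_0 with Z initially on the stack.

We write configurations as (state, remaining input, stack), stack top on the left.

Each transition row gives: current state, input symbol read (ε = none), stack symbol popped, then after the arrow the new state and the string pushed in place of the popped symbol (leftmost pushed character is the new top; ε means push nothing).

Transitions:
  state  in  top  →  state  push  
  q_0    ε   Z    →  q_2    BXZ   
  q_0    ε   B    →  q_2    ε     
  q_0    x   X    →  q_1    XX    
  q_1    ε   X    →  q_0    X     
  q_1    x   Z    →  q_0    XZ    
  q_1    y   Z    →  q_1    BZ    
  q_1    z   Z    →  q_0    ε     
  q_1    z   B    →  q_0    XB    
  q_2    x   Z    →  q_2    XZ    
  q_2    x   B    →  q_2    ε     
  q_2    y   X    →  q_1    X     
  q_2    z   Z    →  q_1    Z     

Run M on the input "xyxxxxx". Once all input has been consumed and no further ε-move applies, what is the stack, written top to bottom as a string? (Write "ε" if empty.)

(q_0, xyxxxxx, Z)
  ε-move, top Z: go to q_2, push BXZ → (q_2, xyxxxxx, BXZ)
  read x, top B: go to q_2, push ε → (q_2, yxxxxx, XZ)
  read y, top X: go to q_1, push X → (q_1, xxxxx, XZ)
  ε-move, top X: go to q_0, push X → (q_0, xxxxx, XZ)
  read x, top X: go to q_1, push XX → (q_1, xxxx, XXZ)
  ε-move, top X: go to q_0, push X → (q_0, xxxx, XXZ)
  read x, top X: go to q_1, push XX → (q_1, xxx, XXXZ)
  ε-move, top X: go to q_0, push X → (q_0, xxx, XXXZ)
  read x, top X: go to q_1, push XX → (q_1, xx, XXXXZ)
  ε-move, top X: go to q_0, push X → (q_0, xx, XXXXZ)
  read x, top X: go to q_1, push XX → (q_1, x, XXXXXZ)
  ε-move, top X: go to q_0, push X → (q_0, x, XXXXXZ)
  read x, top X: go to q_1, push XX → (q_1, ε, XXXXXXZ)
  ε-move, top X: go to q_0, push X → (q_0, ε, XXXXXXZ)
All input consumed in state q_0 with stack XXXXXXZ.

XXXXXXZ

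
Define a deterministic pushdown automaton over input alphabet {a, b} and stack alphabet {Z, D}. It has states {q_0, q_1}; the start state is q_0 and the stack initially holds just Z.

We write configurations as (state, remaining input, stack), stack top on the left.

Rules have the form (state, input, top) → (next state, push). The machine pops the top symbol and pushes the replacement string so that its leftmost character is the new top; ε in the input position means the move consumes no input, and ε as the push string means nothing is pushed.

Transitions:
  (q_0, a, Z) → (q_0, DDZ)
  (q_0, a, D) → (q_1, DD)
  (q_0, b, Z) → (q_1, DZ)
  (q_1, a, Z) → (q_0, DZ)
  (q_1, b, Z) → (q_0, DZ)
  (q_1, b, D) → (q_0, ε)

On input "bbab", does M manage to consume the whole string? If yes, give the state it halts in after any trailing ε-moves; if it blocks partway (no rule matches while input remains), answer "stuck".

stuck

(q_0, bbab, Z) ⊢ (q_1, bab, DZ) ⊢ (q_0, ab, Z) ⊢ (q_0, b, DDZ)
No transition for (q_0, b, top D); M blocks with input b remaining.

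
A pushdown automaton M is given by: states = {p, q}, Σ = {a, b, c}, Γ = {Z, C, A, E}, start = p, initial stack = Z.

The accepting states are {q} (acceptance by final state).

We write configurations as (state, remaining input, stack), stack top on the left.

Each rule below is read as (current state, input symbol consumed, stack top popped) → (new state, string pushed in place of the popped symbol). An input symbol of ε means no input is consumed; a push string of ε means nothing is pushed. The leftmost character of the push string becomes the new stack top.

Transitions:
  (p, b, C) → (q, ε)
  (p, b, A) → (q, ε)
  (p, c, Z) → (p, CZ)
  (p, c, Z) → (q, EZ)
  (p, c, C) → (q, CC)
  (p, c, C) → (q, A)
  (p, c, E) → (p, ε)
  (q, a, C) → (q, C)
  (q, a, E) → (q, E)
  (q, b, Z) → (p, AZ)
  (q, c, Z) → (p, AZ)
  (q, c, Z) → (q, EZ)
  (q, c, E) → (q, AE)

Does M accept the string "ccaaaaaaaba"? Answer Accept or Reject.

No computation consumes all input and reaches a final state.

Reject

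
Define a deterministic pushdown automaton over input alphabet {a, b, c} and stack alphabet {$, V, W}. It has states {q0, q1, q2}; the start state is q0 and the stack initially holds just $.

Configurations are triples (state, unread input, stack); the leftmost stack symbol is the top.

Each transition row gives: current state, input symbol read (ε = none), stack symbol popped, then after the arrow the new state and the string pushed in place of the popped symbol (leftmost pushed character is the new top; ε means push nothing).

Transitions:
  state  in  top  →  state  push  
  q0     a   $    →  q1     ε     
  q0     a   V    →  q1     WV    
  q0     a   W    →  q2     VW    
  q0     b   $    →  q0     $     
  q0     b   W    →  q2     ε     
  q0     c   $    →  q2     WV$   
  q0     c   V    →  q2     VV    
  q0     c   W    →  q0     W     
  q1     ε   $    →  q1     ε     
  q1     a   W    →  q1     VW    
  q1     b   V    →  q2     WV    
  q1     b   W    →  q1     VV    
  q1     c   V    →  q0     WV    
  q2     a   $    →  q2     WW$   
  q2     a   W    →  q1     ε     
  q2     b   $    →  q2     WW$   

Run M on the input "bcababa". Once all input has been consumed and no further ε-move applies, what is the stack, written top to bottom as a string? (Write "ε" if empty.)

(q0, bcababa, $)
  read b, top $: go to q0, push $ → (q0, cababa, $)
  read c, top $: go to q2, push WV$ → (q2, ababa, WV$)
  read a, top W: go to q1, push ε → (q1, baba, V$)
  read b, top V: go to q2, push WV → (q2, aba, WV$)
  read a, top W: go to q1, push ε → (q1, ba, V$)
  read b, top V: go to q2, push WV → (q2, a, WV$)
  read a, top W: go to q1, push ε → (q1, ε, V$)
All input consumed in state q1 with stack V$.

V$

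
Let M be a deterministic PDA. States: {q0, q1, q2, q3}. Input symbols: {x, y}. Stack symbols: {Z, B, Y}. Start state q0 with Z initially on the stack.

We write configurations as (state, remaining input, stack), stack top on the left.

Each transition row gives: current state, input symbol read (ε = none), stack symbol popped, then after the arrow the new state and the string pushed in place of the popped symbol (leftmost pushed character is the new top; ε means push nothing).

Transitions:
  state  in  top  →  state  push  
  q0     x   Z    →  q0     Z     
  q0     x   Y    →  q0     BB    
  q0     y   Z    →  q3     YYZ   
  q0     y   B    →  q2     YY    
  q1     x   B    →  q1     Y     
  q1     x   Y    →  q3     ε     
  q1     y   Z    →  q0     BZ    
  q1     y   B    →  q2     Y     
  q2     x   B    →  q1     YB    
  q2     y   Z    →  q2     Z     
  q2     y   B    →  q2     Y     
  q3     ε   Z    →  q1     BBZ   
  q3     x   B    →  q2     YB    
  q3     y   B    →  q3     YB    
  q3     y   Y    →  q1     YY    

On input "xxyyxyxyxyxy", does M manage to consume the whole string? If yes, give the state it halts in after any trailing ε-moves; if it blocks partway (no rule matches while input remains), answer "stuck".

(q0, xxyyxyxyxyxy, Z)
  read x, top Z: go to q0, push Z → (q0, xyyxyxyxyxy, Z)
  read x, top Z: go to q0, push Z → (q0, yyxyxyxyxy, Z)
  read y, top Z: go to q3, push YYZ → (q3, yxyxyxyxy, YYZ)
  read y, top Y: go to q1, push YY → (q1, xyxyxyxy, YYYZ)
  read x, top Y: go to q3, push ε → (q3, yxyxyxy, YYZ)
  read y, top Y: go to q1, push YY → (q1, xyxyxy, YYYZ)
  read x, top Y: go to q3, push ε → (q3, yxyxy, YYZ)
  read y, top Y: go to q1, push YY → (q1, xyxy, YYYZ)
  read x, top Y: go to q3, push ε → (q3, yxy, YYZ)
  read y, top Y: go to q1, push YY → (q1, xy, YYYZ)
  read x, top Y: go to q3, push ε → (q3, y, YYZ)
  read y, top Y: go to q1, push YY → (q1, ε, YYYZ)
All input consumed; M is in state q1.

q1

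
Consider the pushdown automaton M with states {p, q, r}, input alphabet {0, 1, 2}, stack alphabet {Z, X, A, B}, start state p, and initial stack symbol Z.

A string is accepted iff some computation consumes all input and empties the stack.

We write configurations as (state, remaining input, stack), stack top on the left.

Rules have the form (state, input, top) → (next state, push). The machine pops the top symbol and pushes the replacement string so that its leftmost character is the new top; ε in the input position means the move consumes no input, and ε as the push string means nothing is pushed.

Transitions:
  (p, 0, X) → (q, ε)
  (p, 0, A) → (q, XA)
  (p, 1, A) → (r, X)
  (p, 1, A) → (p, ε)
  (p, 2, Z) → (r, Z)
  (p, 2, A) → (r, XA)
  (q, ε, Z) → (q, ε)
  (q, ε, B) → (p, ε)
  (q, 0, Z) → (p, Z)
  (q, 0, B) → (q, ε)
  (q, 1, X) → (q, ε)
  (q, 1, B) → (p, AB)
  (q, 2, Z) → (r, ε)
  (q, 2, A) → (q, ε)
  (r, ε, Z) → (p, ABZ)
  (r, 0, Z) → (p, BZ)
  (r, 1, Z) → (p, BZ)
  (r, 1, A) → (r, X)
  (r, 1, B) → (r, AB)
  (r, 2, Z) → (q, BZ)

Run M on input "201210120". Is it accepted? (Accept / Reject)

Accept

One accepting computation: (p, 201210120, Z) ⊢ (r, 01210120, Z) ⊢ (p, 01210120, ABZ) ⊢ (q, 1210120, XABZ) ⊢ (q, 210120, ABZ) ⊢ (q, 10120, BZ) ⊢ (p, 0120, ABZ) ⊢ (q, 120, XABZ) ⊢ (q, 20, ABZ) ⊢ (q, 0, BZ) ⊢ (q, ε, Z) ⊢ (q, ε, ε)
All input consumed and the stack is empty.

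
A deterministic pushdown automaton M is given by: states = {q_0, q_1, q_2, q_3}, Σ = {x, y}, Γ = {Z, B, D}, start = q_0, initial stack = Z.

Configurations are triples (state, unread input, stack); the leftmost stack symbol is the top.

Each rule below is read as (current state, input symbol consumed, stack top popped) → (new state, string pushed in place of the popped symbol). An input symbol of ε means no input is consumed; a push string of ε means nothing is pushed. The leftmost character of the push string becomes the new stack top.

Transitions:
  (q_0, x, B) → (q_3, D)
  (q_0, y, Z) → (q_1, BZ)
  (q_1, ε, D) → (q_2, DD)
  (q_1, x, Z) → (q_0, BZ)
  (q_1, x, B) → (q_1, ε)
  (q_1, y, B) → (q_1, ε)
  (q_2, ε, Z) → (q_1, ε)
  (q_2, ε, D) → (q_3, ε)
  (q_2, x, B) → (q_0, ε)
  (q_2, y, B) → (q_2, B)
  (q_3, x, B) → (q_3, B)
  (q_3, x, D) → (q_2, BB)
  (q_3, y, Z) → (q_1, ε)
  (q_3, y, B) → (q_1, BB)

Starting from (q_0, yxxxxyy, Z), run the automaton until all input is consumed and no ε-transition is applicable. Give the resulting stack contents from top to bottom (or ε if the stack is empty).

BBZ

(q_0, yxxxxyy, Z)
  read y, top Z: go to q_1, push BZ → (q_1, xxxxyy, BZ)
  read x, top B: go to q_1, push ε → (q_1, xxxyy, Z)
  read x, top Z: go to q_0, push BZ → (q_0, xxyy, BZ)
  read x, top B: go to q_3, push D → (q_3, xyy, DZ)
  read x, top D: go to q_2, push BB → (q_2, yy, BBZ)
  read y, top B: go to q_2, push B → (q_2, y, BBZ)
  read y, top B: go to q_2, push B → (q_2, ε, BBZ)
All input consumed in state q_2 with stack BBZ.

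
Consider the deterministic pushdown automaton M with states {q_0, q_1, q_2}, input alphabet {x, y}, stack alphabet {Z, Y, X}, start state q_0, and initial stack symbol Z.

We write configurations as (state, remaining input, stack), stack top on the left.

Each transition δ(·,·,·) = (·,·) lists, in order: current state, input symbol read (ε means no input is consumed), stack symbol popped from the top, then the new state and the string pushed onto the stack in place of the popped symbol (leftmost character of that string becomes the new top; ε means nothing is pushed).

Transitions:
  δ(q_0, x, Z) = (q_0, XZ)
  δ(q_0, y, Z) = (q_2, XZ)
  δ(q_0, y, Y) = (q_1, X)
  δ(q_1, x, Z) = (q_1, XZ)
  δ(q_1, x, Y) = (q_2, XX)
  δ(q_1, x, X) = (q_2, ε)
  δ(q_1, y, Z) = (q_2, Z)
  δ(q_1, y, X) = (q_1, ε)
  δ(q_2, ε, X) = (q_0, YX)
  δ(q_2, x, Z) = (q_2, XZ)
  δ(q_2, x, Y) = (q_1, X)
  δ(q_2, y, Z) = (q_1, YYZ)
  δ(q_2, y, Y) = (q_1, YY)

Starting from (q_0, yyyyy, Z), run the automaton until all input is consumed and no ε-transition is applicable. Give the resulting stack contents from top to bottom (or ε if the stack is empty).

(q_0, yyyyy, Z) ⊢ (q_2, yyyy, XZ) ⊢ (q_0, yyyy, YXZ) ⊢ (q_1, yyy, XXZ) ⊢ (q_1, yy, XZ) ⊢ (q_1, y, Z) ⊢ (q_2, ε, Z)
All input consumed in state q_2 with stack Z.

Z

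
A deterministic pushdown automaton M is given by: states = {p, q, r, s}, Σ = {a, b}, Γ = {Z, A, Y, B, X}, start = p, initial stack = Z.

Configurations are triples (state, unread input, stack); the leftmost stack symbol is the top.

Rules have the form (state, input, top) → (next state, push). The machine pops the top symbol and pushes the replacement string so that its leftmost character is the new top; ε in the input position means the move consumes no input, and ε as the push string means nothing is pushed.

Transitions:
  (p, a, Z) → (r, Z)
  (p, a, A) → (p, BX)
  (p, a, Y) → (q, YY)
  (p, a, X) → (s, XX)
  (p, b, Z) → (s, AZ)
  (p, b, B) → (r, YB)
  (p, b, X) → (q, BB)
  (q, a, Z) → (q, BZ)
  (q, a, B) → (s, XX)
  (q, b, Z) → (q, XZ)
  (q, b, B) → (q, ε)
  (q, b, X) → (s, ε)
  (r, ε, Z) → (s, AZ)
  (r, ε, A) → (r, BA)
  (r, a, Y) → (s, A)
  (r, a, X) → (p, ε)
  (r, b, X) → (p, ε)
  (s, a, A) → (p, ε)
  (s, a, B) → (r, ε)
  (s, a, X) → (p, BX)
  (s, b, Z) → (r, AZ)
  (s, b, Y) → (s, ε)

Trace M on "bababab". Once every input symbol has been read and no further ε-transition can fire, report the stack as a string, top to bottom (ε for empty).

AZ

(p, bababab, Z) ⊢ (s, ababab, AZ) ⊢ (p, babab, Z) ⊢ (s, abab, AZ) ⊢ (p, bab, Z) ⊢ (s, ab, AZ) ⊢ (p, b, Z) ⊢ (s, ε, AZ)
All input consumed in state s with stack AZ.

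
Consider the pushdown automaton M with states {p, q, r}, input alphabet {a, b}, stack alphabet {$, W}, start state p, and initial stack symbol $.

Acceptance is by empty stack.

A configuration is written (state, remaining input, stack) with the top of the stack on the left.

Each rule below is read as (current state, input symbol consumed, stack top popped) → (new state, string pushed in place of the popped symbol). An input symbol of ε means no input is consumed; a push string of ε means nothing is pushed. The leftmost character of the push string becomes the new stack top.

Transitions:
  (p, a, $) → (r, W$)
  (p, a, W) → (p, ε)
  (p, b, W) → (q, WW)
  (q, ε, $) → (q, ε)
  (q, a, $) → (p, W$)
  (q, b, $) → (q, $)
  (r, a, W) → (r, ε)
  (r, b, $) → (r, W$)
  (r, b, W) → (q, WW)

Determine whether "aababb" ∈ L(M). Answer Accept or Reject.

Reject

No computation consumes all input and empties the stack.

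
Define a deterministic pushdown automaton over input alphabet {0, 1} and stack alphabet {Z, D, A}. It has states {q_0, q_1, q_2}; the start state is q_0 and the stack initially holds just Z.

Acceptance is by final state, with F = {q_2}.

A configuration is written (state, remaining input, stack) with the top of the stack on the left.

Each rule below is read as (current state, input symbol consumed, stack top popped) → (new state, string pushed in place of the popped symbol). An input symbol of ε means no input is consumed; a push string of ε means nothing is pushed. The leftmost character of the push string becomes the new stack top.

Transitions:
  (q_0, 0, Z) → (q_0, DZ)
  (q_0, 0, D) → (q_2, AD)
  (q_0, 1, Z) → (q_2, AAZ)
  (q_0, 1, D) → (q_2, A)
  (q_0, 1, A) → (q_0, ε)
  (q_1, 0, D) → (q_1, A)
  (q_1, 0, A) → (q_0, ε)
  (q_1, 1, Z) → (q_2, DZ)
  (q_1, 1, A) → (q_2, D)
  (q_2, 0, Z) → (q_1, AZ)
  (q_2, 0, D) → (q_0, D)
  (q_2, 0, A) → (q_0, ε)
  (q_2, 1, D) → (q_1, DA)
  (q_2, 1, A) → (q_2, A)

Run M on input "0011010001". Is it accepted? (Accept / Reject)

(q_0, 0011010001, Z)
  read 0, top Z: go to q_0, push DZ → (q_0, 011010001, DZ)
  read 0, top D: go to q_2, push AD → (q_2, 11010001, ADZ)
  read 1, top A: go to q_2, push A → (q_2, 1010001, ADZ)
  read 1, top A: go to q_2, push A → (q_2, 010001, ADZ)
  read 0, top A: go to q_0, push ε → (q_0, 10001, DZ)
  read 1, top D: go to q_2, push A → (q_2, 0001, AZ)
  read 0, top A: go to q_0, push ε → (q_0, 001, Z)
  read 0, top Z: go to q_0, push DZ → (q_0, 01, DZ)
  read 0, top D: go to q_2, push AD → (q_2, 1, ADZ)
  read 1, top A: go to q_2, push A → (q_2, ε, ADZ)
All input consumed; state q_2 ∈ F.

Accept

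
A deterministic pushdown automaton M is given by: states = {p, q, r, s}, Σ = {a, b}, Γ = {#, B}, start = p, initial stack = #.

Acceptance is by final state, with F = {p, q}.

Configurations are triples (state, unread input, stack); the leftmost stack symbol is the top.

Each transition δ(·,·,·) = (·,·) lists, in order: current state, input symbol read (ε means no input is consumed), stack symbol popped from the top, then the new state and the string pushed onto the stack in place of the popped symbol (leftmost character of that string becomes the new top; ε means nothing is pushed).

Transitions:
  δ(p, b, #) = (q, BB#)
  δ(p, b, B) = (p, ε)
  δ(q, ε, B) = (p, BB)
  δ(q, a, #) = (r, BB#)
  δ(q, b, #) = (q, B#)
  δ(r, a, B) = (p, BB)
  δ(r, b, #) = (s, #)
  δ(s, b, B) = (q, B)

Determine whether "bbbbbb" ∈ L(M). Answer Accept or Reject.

Accept

(p, bbbbbb, #)
  read b, top #: go to q, push BB# → (q, bbbbb, BB#)
  ε-move, top B: go to p, push BB → (p, bbbbb, BBB#)
  read b, top B: go to p, push ε → (p, bbbb, BB#)
  read b, top B: go to p, push ε → (p, bbb, B#)
  read b, top B: go to p, push ε → (p, bb, #)
  read b, top #: go to q, push BB# → (q, b, BB#)
  ε-move, top B: go to p, push BB → (p, b, BBB#)
  read b, top B: go to p, push ε → (p, ε, BB#)
All input consumed; state p ∈ F.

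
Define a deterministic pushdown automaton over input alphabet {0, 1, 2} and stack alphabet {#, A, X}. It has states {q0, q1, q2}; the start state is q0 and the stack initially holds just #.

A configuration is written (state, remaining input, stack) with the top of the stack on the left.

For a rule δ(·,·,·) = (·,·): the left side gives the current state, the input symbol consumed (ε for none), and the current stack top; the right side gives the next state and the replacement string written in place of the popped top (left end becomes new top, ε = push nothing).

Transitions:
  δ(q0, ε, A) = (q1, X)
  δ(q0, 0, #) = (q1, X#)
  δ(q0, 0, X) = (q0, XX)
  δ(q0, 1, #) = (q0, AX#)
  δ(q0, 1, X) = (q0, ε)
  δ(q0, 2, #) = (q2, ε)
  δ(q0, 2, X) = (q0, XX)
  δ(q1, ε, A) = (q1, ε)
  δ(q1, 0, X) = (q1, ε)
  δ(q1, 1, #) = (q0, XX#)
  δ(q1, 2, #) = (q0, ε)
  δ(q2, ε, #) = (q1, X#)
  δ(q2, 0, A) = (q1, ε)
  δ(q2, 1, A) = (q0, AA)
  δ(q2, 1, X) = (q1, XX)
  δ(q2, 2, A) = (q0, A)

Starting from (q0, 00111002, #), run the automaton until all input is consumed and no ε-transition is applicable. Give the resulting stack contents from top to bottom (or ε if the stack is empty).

(q0, 00111002, #) ⊢ (q1, 0111002, X#) ⊢ (q1, 111002, #) ⊢ (q0, 11002, XX#) ⊢ (q0, 1002, X#) ⊢ (q0, 002, #) ⊢ (q1, 02, X#) ⊢ (q1, 2, #) ⊢ (q0, ε, ε)
All input consumed in state q0 with stack ε.

ε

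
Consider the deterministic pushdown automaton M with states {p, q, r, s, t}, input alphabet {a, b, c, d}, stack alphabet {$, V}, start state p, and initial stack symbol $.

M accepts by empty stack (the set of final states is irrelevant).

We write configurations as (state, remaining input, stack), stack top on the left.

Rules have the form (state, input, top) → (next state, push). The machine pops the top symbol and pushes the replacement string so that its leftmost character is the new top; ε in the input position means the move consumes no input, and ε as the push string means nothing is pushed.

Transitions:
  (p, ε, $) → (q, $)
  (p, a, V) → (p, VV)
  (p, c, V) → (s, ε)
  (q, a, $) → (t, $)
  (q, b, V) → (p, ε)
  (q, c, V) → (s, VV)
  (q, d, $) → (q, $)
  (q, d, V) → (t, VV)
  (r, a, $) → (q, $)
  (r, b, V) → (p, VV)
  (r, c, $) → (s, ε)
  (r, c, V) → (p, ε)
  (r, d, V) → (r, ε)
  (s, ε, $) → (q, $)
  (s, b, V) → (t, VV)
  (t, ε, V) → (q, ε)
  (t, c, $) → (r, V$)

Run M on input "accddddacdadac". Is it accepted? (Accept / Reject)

(p, accddddacdadac, $)
  ε-move, top $: go to q, push $ → (q, accddddacdadac, $)
  read a, top $: go to t, push $ → (t, ccddddacdadac, $)
  read c, top $: go to r, push V$ → (r, cddddacdadac, V$)
  read c, top V: go to p, push ε → (p, ddddacdadac, $)
  ε-move, top $: go to q, push $ → (q, ddddacdadac, $)
  read d, top $: go to q, push $ → (q, dddacdadac, $)
  read d, top $: go to q, push $ → (q, ddacdadac, $)
  read d, top $: go to q, push $ → (q, dacdadac, $)
  read d, top $: go to q, push $ → (q, acdadac, $)
  read a, top $: go to t, push $ → (t, cdadac, $)
  read c, top $: go to r, push V$ → (r, dadac, V$)
  read d, top V: go to r, push ε → (r, adac, $)
  read a, top $: go to q, push $ → (q, dac, $)
  read d, top $: go to q, push $ → (q, ac, $)
  read a, top $: go to t, push $ → (t, c, $)
  read c, top $: go to r, push V$ → (r, ε, V$)
All input consumed; stack is V$, not empty, and no further ε-move applies.

Reject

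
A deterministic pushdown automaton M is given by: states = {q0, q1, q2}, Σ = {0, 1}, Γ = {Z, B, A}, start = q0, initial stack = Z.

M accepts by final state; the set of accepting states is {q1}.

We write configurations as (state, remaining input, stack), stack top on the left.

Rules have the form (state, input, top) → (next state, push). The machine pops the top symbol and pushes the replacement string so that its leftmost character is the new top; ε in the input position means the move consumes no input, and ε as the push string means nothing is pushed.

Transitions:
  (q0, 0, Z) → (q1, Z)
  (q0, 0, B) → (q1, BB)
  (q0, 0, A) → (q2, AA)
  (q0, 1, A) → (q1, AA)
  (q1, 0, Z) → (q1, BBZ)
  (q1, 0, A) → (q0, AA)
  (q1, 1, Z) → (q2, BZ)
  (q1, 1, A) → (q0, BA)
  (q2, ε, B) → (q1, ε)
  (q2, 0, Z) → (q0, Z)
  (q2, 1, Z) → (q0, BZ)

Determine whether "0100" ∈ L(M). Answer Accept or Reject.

Reject

(q0, 0100, Z) ⊢ (q1, 100, Z) ⊢ (q2, 00, BZ) ⊢ (q1, 00, Z) ⊢ (q1, 0, BBZ)
No transition applies at (q1, 0, BBZ); input not fully consumed.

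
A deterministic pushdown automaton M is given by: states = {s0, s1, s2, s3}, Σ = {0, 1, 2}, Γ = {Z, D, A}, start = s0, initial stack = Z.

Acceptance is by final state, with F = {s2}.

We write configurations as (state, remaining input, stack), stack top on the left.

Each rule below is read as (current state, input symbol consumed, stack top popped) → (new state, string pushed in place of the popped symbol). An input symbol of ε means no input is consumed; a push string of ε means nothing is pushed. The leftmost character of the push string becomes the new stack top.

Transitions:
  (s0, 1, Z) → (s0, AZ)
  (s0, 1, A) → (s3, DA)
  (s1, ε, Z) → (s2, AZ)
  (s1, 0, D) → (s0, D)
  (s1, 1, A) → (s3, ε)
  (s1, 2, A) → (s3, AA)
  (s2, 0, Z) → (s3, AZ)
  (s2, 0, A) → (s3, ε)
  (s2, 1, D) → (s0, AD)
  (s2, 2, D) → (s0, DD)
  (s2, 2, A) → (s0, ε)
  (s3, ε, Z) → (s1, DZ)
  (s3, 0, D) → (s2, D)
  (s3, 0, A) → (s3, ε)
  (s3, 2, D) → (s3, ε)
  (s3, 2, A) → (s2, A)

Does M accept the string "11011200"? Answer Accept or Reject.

Accept

(s0, 11011200, Z) ⊢ (s0, 1011200, AZ) ⊢ (s3, 011200, DAZ) ⊢ (s2, 11200, DAZ) ⊢ (s0, 1200, ADAZ) ⊢ (s3, 200, DADAZ) ⊢ (s3, 00, ADAZ) ⊢ (s3, 0, DAZ) ⊢ (s2, ε, DAZ)
All input consumed; state s2 ∈ F.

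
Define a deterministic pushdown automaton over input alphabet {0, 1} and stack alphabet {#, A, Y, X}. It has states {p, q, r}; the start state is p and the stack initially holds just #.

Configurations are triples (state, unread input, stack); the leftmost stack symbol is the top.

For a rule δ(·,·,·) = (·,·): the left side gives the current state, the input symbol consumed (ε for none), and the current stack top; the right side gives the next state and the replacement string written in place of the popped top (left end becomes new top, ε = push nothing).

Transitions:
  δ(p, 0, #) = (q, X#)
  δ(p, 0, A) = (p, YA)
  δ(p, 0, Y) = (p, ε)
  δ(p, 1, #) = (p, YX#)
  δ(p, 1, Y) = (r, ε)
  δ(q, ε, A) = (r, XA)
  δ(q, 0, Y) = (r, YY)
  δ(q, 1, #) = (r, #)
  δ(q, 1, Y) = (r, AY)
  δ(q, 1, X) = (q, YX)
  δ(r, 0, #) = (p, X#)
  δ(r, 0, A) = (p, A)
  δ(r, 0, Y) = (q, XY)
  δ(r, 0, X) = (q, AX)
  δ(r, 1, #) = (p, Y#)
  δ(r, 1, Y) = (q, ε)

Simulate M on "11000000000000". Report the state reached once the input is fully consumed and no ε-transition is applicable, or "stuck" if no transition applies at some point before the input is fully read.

(p, 11000000000000, #) ⊢ (p, 1000000000000, YX#) ⊢ (r, 000000000000, X#) ⊢ (q, 00000000000, AX#) ⊢ (r, 00000000000, XAX#) ⊢ (q, 0000000000, AXAX#) ⊢ (r, 0000000000, XAXAX#) ⊢ (q, 000000000, AXAXAX#) ⊢ (r, 000000000, XAXAXAX#) ⊢ (q, 00000000, AXAXAXAX#) ⊢ (r, 00000000, XAXAXAXAX#) ⊢ (q, 0000000, AXAXAXAXAX#) ⊢ (r, 0000000, XAXAXAXAXAX#) ⊢ (q, 000000, AXAXAXAXAXAX#) ⊢ (r, 000000, XAXAXAXAXAXAX#) ⊢ (q, 00000, AXAXAXAXAXAXAX#) ⊢ (r, 00000, XAXAXAXAXAXAXAX#) ⊢ (q, 0000, AXAXAXAXAXAXAXAX#) ⊢ (r, 0000, XAXAXAXAXAXAXAXAX#) ⊢ (q, 000, AXAXAXAXAXAXAXAXAX#) ⊢ (r, 000, XAXAXAXAXAXAXAXAXAX#) ⊢ (q, 00, AXAXAXAXAXAXAXAXAXAX#) ⊢ (r, 00, XAXAXAXAXAXAXAXAXAXAX#) ⊢ (q, 0, AXAXAXAXAXAXAXAXAXAXAX#) ⊢ (r, 0, XAXAXAXAXAXAXAXAXAXAXAX#) ⊢ (q, ε, AXAXAXAXAXAXAXAXAXAXAXAX#) ⊢ (r, ε, XAXAXAXAXAXAXAXAXAXAXAXAX#)
All input consumed; M is in state r.

r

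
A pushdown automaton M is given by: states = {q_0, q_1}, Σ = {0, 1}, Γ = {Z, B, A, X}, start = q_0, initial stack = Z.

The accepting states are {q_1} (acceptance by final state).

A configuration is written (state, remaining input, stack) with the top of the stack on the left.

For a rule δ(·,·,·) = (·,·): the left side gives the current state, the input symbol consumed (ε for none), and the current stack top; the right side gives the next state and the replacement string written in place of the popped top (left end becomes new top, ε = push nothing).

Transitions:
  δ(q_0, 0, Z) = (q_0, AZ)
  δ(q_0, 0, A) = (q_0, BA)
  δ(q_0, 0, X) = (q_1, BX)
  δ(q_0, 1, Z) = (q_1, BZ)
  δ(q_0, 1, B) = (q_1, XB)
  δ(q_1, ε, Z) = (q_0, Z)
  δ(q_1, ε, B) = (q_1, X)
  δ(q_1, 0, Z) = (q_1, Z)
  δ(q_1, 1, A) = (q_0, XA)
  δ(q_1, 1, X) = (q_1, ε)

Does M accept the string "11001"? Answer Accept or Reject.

Accept

One accepting computation: (q_0, 11001, Z) ⊢ (q_1, 1001, BZ) ⊢ (q_1, 1001, XZ) ⊢ (q_1, 001, Z) ⊢ (q_0, 001, Z) ⊢ (q_0, 01, AZ) ⊢ (q_0, 1, BAZ) ⊢ (q_1, ε, XBAZ)
All input consumed and state q_1 ∈ F.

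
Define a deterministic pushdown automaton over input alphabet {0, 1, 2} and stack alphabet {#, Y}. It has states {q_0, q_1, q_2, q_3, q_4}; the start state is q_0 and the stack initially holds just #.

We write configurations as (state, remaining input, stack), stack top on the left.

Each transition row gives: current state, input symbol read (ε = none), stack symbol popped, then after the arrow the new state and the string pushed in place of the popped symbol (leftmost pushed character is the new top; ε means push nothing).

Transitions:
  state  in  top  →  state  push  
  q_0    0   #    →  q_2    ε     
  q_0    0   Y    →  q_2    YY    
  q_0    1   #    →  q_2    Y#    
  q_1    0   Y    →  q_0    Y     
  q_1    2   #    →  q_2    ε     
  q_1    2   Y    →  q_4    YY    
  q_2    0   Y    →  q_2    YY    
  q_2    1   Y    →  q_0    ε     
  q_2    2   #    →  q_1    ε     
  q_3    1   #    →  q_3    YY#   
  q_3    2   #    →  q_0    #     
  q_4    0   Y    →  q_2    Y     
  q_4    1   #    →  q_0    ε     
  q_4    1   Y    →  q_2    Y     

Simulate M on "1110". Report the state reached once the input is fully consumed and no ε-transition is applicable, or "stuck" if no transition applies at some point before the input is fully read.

(q_0, 1110, #)
  read 1, top #: go to q_2, push Y# → (q_2, 110, Y#)
  read 1, top Y: go to q_0, push ε → (q_0, 10, #)
  read 1, top #: go to q_2, push Y# → (q_2, 0, Y#)
  read 0, top Y: go to q_2, push YY → (q_2, ε, YY#)
All input consumed; M is in state q_2.

q_2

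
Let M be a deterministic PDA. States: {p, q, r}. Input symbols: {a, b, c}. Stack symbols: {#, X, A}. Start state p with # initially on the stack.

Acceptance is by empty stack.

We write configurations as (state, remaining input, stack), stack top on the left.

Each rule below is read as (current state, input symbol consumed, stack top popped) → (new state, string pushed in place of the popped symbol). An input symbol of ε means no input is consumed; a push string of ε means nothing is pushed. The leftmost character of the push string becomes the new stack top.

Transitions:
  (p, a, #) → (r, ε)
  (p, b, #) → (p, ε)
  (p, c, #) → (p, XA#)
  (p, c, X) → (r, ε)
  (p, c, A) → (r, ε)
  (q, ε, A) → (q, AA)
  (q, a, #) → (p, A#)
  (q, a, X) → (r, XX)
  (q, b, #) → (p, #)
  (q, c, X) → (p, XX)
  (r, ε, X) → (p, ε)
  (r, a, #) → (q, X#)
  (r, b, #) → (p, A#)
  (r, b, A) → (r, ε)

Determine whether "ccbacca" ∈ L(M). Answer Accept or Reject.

Accept

(p, ccbacca, #) ⊢ (p, cbacca, XA#) ⊢ (r, bacca, A#) ⊢ (r, acca, #) ⊢ (q, cca, X#) ⊢ (p, ca, XX#) ⊢ (r, a, X#) ⊢ (p, a, #) ⊢ (r, ε, ε)
All input consumed and the stack is empty.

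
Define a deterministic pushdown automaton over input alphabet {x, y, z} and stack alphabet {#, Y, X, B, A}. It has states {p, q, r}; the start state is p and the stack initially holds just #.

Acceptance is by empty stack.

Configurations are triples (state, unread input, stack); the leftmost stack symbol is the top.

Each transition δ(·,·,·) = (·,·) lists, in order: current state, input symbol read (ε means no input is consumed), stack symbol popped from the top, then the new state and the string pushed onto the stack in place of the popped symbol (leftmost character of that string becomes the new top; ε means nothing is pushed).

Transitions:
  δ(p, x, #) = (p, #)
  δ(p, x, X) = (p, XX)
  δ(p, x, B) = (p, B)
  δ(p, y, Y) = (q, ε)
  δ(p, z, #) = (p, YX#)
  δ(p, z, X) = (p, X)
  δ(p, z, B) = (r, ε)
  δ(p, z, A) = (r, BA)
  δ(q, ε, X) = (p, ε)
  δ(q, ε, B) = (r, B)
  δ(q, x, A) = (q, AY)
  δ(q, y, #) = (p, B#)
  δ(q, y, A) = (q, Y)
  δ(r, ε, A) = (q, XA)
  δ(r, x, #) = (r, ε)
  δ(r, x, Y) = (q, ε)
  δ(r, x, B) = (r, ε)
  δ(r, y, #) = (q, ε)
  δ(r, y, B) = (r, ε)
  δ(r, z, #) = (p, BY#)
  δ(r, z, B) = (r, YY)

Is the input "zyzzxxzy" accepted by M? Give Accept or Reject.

Reject

(p, zyzzxxzy, #)
  read z, top #: go to p, push YX# → (p, yzzxxzy, YX#)
  read y, top Y: go to q, push ε → (q, zzxxzy, X#)
  ε-move, top X: go to p, push ε → (p, zzxxzy, #)
  read z, top #: go to p, push YX# → (p, zxxzy, YX#)
No transition applies at (p, zxxzy, YX#); input not fully consumed.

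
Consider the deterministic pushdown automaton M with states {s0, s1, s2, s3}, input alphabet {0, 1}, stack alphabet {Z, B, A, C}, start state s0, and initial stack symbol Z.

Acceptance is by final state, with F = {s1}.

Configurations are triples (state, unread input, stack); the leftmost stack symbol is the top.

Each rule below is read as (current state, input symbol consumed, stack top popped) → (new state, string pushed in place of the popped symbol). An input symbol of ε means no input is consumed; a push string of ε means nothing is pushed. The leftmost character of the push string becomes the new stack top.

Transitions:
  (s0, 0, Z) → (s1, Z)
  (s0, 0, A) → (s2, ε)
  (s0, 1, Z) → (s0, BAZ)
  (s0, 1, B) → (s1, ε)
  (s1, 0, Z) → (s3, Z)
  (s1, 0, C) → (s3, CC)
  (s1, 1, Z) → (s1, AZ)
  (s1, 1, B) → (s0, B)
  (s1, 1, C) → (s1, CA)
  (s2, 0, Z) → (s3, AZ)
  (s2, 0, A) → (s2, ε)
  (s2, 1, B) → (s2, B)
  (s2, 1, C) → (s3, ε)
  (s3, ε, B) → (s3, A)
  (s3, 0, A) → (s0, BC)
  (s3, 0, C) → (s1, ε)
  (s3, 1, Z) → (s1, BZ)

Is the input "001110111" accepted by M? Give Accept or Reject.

(s0, 001110111, Z)
  read 0, top Z: go to s1, push Z → (s1, 01110111, Z)
  read 0, top Z: go to s3, push Z → (s3, 1110111, Z)
  read 1, top Z: go to s1, push BZ → (s1, 110111, BZ)
  read 1, top B: go to s0, push B → (s0, 10111, BZ)
  read 1, top B: go to s1, push ε → (s1, 0111, Z)
  read 0, top Z: go to s3, push Z → (s3, 111, Z)
  read 1, top Z: go to s1, push BZ → (s1, 11, BZ)
  read 1, top B: go to s0, push B → (s0, 1, BZ)
  read 1, top B: go to s1, push ε → (s1, ε, Z)
All input consumed; state s1 ∈ F.

Accept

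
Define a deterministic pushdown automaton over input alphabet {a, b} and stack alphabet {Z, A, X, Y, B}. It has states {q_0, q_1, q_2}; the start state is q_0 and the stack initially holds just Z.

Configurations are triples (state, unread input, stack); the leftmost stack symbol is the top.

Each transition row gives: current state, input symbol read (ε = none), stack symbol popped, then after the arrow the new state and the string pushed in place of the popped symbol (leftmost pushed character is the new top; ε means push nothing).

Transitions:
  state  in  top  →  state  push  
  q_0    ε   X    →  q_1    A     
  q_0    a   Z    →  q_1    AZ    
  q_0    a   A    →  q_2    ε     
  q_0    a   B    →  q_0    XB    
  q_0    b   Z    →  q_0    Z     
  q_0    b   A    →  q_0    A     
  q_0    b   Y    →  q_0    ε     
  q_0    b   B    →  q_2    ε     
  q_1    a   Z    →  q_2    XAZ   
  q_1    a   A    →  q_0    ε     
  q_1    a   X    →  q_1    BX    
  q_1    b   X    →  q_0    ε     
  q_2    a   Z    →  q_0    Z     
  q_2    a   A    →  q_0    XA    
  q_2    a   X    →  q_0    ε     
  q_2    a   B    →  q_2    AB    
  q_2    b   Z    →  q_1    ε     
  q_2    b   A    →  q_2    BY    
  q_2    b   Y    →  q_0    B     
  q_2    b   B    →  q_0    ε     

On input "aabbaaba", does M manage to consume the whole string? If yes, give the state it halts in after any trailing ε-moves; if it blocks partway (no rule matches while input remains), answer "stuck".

q_1

(q_0, aabbaaba, Z)
  read a, top Z: go to q_1, push AZ → (q_1, abbaaba, AZ)
  read a, top A: go to q_0, push ε → (q_0, bbaaba, Z)
  read b, top Z: go to q_0, push Z → (q_0, baaba, Z)
  read b, top Z: go to q_0, push Z → (q_0, aaba, Z)
  read a, top Z: go to q_1, push AZ → (q_1, aba, AZ)
  read a, top A: go to q_0, push ε → (q_0, ba, Z)
  read b, top Z: go to q_0, push Z → (q_0, a, Z)
  read a, top Z: go to q_1, push AZ → (q_1, ε, AZ)
All input consumed; M is in state q_1.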